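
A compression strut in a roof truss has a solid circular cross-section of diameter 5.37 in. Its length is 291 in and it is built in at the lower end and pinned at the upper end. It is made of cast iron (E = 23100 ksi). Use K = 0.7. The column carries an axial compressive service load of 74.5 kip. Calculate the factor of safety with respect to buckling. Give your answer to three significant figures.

I = πd⁴/64 = π×5.37⁴/64 = 40.82 in⁴
Effective length L_e = K·L = 0.7 × 291 = 203.7 in
P_cr = π²EI / L_e² = π² × 23100×10³ × 40.82 / 203.7² = 2.243×10^5 lb
Factor of safety n = P_cr / P = 224.28 / 74.5 = 3.01

n ≈ 3.01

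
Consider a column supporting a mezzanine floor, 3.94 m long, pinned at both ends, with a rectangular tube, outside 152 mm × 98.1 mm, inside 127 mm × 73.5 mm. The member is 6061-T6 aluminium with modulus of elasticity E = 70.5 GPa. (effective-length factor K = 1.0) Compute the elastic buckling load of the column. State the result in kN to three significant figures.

P_cr ≈ 348 kN

Weak-axis I_min = (h_o·b_o³ − h_i·b_i³)/12 with b_o = 98.1, b_i = 73.50 mm (shorter outer/inner sides).
I_min = (152×98.1³ − 127.0×73.50³)/12 = 7.756×10^6 mm⁴
I = 7.756×10^6 mm⁴ = 7.756×10^-6 m⁴
Effective length L_e = K·L = 1 × 3.94 = 3.940 m
P_cr = π²EI / L_e² = π² × 70.5×10⁹ × 7.756×10^-6 / 3.940² = 3.476×10^5 N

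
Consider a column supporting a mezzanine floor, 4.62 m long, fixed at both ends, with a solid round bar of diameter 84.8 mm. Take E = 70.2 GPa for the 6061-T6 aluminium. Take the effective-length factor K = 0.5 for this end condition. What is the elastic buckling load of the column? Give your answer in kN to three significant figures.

P_cr ≈ 330 kN

I = πd⁴/64 = π×84.8⁴/64 = 2.538×10^6 mm⁴
I = 2.538×10^6 mm⁴ = 2.538×10^-6 m⁴
Effective length L_e = K·L = 0.5 × 4.62 = 2.310 m
P_cr = π²EI / L_e² = π² × 70.2×10⁹ × 2.538×10^-6 / 2.310² = 3.296×10^5 N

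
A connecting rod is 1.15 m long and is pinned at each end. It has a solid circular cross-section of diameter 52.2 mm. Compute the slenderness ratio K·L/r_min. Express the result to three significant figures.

λ ≈ 88.1

For a solid circle r = d/4 = 52.2/4 = 13.05 mm
L_e = K·L = 1 × 1.15 m = 1.150 m = 1150.0 mm
λ = L_e / r_min = 1150.0 / 13.05 = 88.1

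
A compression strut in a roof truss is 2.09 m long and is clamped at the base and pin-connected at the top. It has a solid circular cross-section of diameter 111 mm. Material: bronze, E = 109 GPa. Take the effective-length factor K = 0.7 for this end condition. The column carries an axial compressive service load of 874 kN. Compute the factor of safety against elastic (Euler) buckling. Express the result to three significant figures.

n ≈ 4.29

I = πd⁴/64 = π×111⁴/64 = 7.452×10^6 mm⁴
I = 7.452×10^6 mm⁴ = 7.452×10^-6 m⁴
Effective length L_e = K·L = 0.7 × 2.09 = 1.463 m
P_cr = π²EI / L_e² = π² × 109×10⁹ × 7.452×10^-6 / 1.463² = 3.745×10^6 N
Factor of safety n = P_cr / P = 3745.4 / 874 = 4.29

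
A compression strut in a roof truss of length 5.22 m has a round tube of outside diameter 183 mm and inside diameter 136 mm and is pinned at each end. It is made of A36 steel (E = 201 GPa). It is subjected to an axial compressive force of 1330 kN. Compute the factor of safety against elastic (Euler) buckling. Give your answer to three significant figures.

n ≈ 2.09

d_o = 183 mm, d_i = 136 mm
I = π(d_o⁴ − d_i⁴)/64 = π(183⁴ − 136.0⁴)/64 = 3.826×10^7 mm⁴
I = 3.826×10^7 mm⁴ = 3.826×10^-5 m⁴
Effective length L_e = K·L = 1 × 5.22 = 5.220 m
P_cr = π²EI / L_e² = π² × 201×10⁹ × 3.826×10^-5 / 5.220² = 2.785×10^6 N
Factor of safety n = P_cr / P = 2785.4 / 1330 = 2.09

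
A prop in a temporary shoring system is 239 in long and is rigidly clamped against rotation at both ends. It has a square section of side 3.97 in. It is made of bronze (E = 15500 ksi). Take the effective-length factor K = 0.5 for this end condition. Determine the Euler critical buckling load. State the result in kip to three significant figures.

P_cr ≈ 222 kip

I = a⁴/12 = 3.97⁴/12 = 20.70 in⁴
Effective length L_e = K·L = 0.5 × 239 = 119.5 in
P_cr = π²EI / L_e² = π² × 15500×10³ × 20.70 / 119.5² = 2.218×10^5 lb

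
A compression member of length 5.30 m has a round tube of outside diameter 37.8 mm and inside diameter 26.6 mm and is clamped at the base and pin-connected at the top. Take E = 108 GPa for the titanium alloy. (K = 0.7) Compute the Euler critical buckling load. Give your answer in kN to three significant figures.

P_cr ≈ 5.86 kN

d_o = 37.8 mm, d_i = 26.6 mm
I = π(d_o⁴ − d_i⁴)/64 = π(37.8⁴ − 26.60⁴)/64 = 7.564×10^4 mm⁴
I = 7.564×10^4 mm⁴ = 7.564×10^-8 m⁴
Effective length L_e = K·L = 0.7 × 5.30 = 3.710 m
P_cr = π²EI / L_e² = π² × 108×10⁹ × 7.564×10^-8 / 3.710² = 5.858×10^3 N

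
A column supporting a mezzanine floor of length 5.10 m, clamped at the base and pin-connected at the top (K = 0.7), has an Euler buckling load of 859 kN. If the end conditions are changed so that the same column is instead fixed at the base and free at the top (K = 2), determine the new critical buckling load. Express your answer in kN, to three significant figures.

P_cr ≈ 105 kN

P_cr ∝ 1/K², so P_cr,new = P_cr,old × (K_old/K_new)² = 859 × (0.7/2)²
= 859 × 0.1225 = 105 kN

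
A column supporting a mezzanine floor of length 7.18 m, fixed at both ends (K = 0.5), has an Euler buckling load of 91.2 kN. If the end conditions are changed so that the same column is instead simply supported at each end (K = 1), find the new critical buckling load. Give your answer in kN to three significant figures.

P_cr ≈ 22.8 kN

P_cr ∝ 1/K², so P_cr,new = P_cr,old × (K_old/K_new)² = 91.2 × (0.5/1)²
= 91.2 × 0.2500 = 22.8 kN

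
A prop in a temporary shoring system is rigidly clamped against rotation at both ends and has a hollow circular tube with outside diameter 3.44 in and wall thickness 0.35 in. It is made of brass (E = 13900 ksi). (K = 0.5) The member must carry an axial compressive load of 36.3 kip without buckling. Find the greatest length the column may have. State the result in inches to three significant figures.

L_max ≈ 249 in

Inner diameter d_i = 3.44 − 2×0.35 = 2.740 in
I = π(d_o⁴ − d_i⁴)/64 = π(3.44⁴ − 2.740⁴)/64 = 4.107 in⁴
At the buckling limit P_cr = P = 3.630×10^4 lb
From P_cr = π²EI/(K·L)²:  L = (1/K)·√(π²EI/P_cr) = (1/0.5)·√(π²×1.39×10^7×4.107/3.630×10^4)
L = 249 in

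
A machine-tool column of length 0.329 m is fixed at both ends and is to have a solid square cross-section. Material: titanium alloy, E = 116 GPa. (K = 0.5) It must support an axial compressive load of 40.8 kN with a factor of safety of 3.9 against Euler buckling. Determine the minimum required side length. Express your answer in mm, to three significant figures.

a ≈ 14.6 mm

Required P_cr = n·P = 3.9 × 40.8 = 159.1 kN
L_e = K·L = 0.5 × 0.329 = 0.1645 m
Required I = P_cr·L_e²/(π²E) = 1.591×10^5 × 0.1645² / (π² × 1.16×10^11) = 3.761×10^-9 m⁴
I_req = 3.761×10^3 mm⁴
Solid square: I = a⁴/12  ⇒  a = (12I)^(1/4) = (12×3.761×10^3)^(1/4) = 14.6 mm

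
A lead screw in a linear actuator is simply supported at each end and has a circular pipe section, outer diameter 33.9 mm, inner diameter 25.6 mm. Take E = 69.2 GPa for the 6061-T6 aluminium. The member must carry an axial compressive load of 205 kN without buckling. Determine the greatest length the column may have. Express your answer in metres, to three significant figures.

L_max ≈ 0.382 m

d_o = 33.9 mm, d_i = 25.6 mm
I = π(d_o⁴ − d_i⁴)/64 = π(33.9⁴ − 25.60⁴)/64 = 4.375×10^4 mm⁴
I = 4.375×10^-8 m⁴
At the buckling limit P_cr = P = 2.050×10^5 N
From P_cr = π²EI/(K·L)²:  L = (1/K)·√(π²EI/P_cr) = (1/1)·√(π²×6.92×10^10×4.375×10^-8/2.050×10^5)
L = 0.382 m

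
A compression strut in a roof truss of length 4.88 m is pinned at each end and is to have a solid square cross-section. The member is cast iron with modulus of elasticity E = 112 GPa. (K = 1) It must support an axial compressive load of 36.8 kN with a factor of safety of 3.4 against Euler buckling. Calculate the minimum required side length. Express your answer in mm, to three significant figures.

a ≈ 75.4 mm

Required P_cr = n·P = 3.4 × 36.8 = 125.1 kN
L_e = K·L = 1 × 4.88 = 4.880 m
Required I = P_cr·L_e²/(π²E) = 1.251×10^5 × 4.880² / (π² × 1.12×10^11) = 2.696×10^-6 m⁴
I_req = 2.696×10^6 mm⁴
Solid square: I = a⁴/12  ⇒  a = (12I)^(1/4) = (12×2.696×10^6)^(1/4) = 75.4 mm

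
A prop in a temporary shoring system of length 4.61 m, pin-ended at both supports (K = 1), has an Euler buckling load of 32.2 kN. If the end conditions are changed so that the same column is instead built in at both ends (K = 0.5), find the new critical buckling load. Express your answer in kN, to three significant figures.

P_cr ∝ 1/K², so P_cr,new = P_cr,old × (K_old/K_new)² = 32.2 × (1/0.5)²
= 32.2 × 4.000 = 129 kN

P_cr ≈ 129 kN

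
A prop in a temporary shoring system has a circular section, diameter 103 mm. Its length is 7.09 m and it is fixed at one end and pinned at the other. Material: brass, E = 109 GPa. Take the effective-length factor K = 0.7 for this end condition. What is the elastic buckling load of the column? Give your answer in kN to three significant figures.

P_cr ≈ 241 kN

I = πd⁴/64 = π×103⁴/64 = 5.525×10^6 mm⁴
I = 5.525×10^6 mm⁴ = 5.525×10^-6 m⁴
Effective length L_e = K·L = 0.7 × 7.09 = 4.963 m
P_cr = π²EI / L_e² = π² × 109×10⁹ × 5.525×10^-6 / 4.963² = 2.413×10^5 N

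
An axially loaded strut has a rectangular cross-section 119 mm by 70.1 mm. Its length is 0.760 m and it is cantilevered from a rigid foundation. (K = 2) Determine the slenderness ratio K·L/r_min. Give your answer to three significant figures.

For a rectangle r_min = b/√12 = 70.1/√12 = 20.24 mm
L_e = K·L = 2 × 0.760 m = 1.520 m = 1520.0 mm
λ = L_e / r_min = 1520.0 / 20.24 = 75.1

λ ≈ 75.1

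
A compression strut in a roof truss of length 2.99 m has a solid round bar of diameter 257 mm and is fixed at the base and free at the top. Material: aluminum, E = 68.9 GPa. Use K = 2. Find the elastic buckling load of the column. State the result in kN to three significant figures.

P_cr ≈ 4070 kN

I = πd⁴/64 = π×257⁴/64 = 2.141×10^8 mm⁴
I = 2.141×10^8 mm⁴ = 2.141×10^-4 m⁴
Effective length L_e = K·L = 2 × 2.99 = 5.980 m
P_cr = π²EI / L_e² = π² × 68.9×10⁹ × 2.141×10^-4 / 5.980² = 4.072×10^6 N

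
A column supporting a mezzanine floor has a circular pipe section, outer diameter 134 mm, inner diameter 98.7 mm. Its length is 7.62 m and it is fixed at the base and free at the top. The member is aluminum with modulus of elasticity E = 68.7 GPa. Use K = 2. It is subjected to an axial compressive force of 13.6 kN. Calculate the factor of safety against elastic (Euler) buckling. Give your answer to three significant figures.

d_o = 134 mm, d_i = 98.7 mm
I = π(d_o⁴ − d_i⁴)/64 = π(134⁴ − 98.70⁴)/64 = 1.117×10^7 mm⁴
I = 1.117×10^7 mm⁴ = 1.117×10^-5 m⁴
Effective length L_e = K·L = 2 × 7.62 = 15.24 m
P_cr = π²EI / L_e² = π² × 68.7×10⁹ × 1.117×10^-5 / 15.24² = 3.260×10^4 N
Factor of safety n = P_cr / P = 32.604 / 13.6 = 2.40

n ≈ 2.40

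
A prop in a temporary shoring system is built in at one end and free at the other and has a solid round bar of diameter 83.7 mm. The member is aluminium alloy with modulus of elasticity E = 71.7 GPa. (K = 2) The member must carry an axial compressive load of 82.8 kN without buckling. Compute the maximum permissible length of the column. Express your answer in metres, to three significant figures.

I = πd⁴/64 = π×83.7⁴/64 = 2.409×10^6 mm⁴
I = 2.409×10^-6 m⁴
At the buckling limit P_cr = P = 8.280×10^4 N
From P_cr = π²EI/(K·L)²:  L = (1/K)·√(π²EI/P_cr) = (1/2)·√(π²×7.17×10^10×2.409×10^-6/8.280×10^4)
L = 2.27 m

L_max ≈ 2.27 m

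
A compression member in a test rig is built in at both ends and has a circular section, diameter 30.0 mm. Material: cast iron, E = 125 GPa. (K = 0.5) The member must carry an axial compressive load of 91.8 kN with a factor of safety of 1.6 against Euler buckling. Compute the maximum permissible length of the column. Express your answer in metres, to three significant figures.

L_max ≈ 1.16 m

I = πd⁴/64 = π×30.0⁴/64 = 3.976×10^4 mm⁴
I = 3.976×10^-8 m⁴
Required critical load P_cr = n·P = 1.6 × 91.8 = 146.9 kN = 1.469×10^5 N
From P_cr = π²EI/(K·L)²:  L = (1/K)·√(π²EI/P_cr) = (1/0.5)·√(π²×1.25×10^11×3.976×10^-8/1.469×10^5)
L = 1.16 m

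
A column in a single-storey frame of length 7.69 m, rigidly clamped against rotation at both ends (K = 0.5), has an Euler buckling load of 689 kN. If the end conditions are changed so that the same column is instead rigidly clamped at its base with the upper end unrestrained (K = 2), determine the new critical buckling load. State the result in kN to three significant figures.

P_cr ≈ 43.1 kN

P_cr ∝ 1/K², so P_cr,new = P_cr,old × (K_old/K_new)² = 689 × (0.5/2)²
= 689 × 0.06250 = 43.1 kN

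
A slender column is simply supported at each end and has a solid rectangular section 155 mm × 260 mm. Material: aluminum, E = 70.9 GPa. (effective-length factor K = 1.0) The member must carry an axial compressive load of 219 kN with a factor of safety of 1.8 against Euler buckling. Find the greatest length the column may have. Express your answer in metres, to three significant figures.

L_max ≈ 12.0 m

Buckling occurs about the weak axis: I_min = h·b³/12 with b = 155 mm (the shorter side).
I_min = 260×155³/12 = 8.068×10^7 mm⁴
I = 8.068×10^-5 m⁴
Required critical load P_cr = n·P = 1.8 × 219 = 394.2 kN = 3.942×10^5 N
From P_cr = π²EI/(K·L)²:  L = (1/K)·√(π²EI/P_cr) = (1/1)·√(π²×7.09×10^10×8.068×10^-5/3.942×10^5)
L = 12.0 m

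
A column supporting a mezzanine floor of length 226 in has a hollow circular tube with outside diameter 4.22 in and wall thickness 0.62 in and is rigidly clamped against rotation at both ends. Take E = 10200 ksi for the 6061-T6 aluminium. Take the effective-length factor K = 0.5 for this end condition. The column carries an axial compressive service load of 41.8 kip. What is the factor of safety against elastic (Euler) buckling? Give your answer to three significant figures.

n ≈ 2.21

Inner diameter d_i = 4.22 − 2×0.62 = 2.980 in
I = π(d_o⁴ − d_i⁴)/64 = π(4.22⁴ − 2.980⁴)/64 = 11.70 in⁴
Effective length L_e = K·L = 0.5 × 226 = 113.0 in
P_cr = π²EI / L_e² = π² × 10200×10³ × 11.70 / 113.0² = 9.221×10^4 lb
Factor of safety n = P_cr / P = 92.214 / 41.8 = 2.21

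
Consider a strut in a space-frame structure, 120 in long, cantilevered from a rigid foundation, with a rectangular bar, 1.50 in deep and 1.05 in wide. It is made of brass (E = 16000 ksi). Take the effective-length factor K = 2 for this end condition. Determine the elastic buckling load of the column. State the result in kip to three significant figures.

P_cr ≈ 0.397 kip

Buckling occurs about the weak axis: I_min = h·b³/12 with b = 1.05 in (the shorter side).
I_min = 1.50×1.05³/12 = 0.1447 in⁴
Effective length L_e = K·L = 2 × 120 = 240.0 in
P_cr = π²EI / L_e² = π² × 16000×10³ × 0.1447 / 240.0² = 396.7 lb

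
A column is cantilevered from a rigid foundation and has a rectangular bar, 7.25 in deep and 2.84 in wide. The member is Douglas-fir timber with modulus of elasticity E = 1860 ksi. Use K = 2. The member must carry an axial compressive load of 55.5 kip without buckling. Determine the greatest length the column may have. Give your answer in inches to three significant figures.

L_max ≈ 33.8 in

Buckling occurs about the weak axis: I_min = h·b³/12 with b = 2.84 in (the shorter side).
I_min = 7.25×2.84³/12 = 13.84 in⁴
At the buckling limit P_cr = P = 5.550×10^4 lb
From P_cr = π²EI/(K·L)²:  L = (1/K)·√(π²EI/P_cr) = (1/2)·√(π²×1.86×10^6×13.84/5.550×10^4)
L = 33.8 in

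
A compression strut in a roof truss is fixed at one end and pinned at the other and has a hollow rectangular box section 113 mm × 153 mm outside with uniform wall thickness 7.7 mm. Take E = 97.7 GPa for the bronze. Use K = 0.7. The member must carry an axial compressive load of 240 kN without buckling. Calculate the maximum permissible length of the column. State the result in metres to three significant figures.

L_max ≈ 7.96 m

Inner dimensions: h_i = 153 − 2×7.7 = 137.6 mm, b_i = 113 − 2×7.7 = 97.60 mm
Weak-axis I_min = (h_o·b_o³ − h_i·b_i³)/12 with b_o = 113, b_i = 97.60 mm (shorter outer/inner sides).
I_min = (153×113³ − 137.6×97.60³)/12 = 7.736×10^6 mm⁴
I = 7.736×10^-6 m⁴
At the buckling limit P_cr = P = 2.400×10^5 N
From P_cr = π²EI/(K·L)²:  L = (1/K)·√(π²EI/P_cr) = (1/0.7)·√(π²×9.77×10^10×7.736×10^-6/2.400×10^5)
L = 7.96 m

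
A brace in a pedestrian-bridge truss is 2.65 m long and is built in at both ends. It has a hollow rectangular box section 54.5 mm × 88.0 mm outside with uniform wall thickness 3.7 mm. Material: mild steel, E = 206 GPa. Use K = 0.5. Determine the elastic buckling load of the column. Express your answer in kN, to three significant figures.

Inner dimensions: h_i = 88.0 − 2×3.7 = 80.60 mm, b_i = 54.5 − 2×3.7 = 47.10 mm
Weak-axis I_min = (h_o·b_o³ − h_i·b_i³)/12 with b_o = 54.5, b_i = 47.10 mm (shorter outer/inner sides).
I_min = (88.0×54.5³ − 80.60×47.10³)/12 = 4.853×10^5 mm⁴
I = 4.853×10^5 mm⁴ = 4.853×10^-7 m⁴
Effective length L_e = K·L = 0.5 × 2.65 = 1.325 m
P_cr = π²EI / L_e² = π² × 206×10⁹ × 4.853×10^-7 / 1.325² = 5.620×10^5 N

P_cr ≈ 562 kN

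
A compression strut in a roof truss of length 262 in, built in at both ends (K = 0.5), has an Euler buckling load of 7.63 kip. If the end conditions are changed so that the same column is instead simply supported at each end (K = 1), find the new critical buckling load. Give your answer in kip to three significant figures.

P_cr ∝ 1/K², so P_cr,new = P_cr,old × (K_old/K_new)² = 7.63 × (0.5/1)²
= 7.63 × 0.2500 = 1.91 kip

P_cr ≈ 1.91 kip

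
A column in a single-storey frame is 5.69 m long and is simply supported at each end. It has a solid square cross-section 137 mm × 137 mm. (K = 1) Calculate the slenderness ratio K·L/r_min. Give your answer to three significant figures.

For a square r = a/√12 = 137/√12 = 39.55 mm
L_e = K·L = 1 × 5.69 m = 5.690 m = 5690.0 mm
λ = L_e / r_min = 5690.0 / 39.55 = 144

λ ≈ 144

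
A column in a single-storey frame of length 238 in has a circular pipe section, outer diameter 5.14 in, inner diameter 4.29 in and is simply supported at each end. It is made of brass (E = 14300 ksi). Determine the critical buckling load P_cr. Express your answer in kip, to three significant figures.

d_o = 5.14 in, d_i = 4.29 in
I = π(d_o⁴ − d_i⁴)/64 = π(5.14⁴ − 4.290⁴)/64 = 17.64 in⁴
Effective length L_e = K·L = 1 × 238 = 238.0 in
P_cr = π²EI / L_e² = π² × 14300×10³ × 17.64 / 238.0² = 4.394×10^4 lb

P_cr ≈ 43.9 kip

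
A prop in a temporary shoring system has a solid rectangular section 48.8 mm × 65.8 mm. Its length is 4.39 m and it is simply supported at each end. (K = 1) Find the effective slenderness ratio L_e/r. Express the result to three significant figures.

For a rectangle r_min = b/√12 = 48.8/√12 = 14.09 mm
L_e = K·L = 1 × 4.39 m = 4.390 m = 4390.0 mm
λ = L_e / r_min = 4390.0 / 14.09 = 312

λ ≈ 312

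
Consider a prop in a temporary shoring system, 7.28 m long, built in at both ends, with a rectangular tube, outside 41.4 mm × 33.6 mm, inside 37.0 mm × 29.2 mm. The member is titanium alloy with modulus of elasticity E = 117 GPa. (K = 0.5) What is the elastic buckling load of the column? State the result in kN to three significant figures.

P_cr ≈ 4.72 kN

Weak-axis I_min = (h_o·b_o³ − h_i·b_i³)/12 with b_o = 33.6, b_i = 29.20 mm (shorter outer/inner sides).
I_min = (41.4×33.6³ − 37.00×29.20³)/12 = 5.410×10^4 mm⁴
I = 5.410×10^4 mm⁴ = 5.410×10^-8 m⁴
Effective length L_e = K·L = 0.5 × 7.28 = 3.640 m
P_cr = π²EI / L_e² = π² × 117×10⁹ × 5.410×10^-8 / 3.640² = 4.715×10^3 N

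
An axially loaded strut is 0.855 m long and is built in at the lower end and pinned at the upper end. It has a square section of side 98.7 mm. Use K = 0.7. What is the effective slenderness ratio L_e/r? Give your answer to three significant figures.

For a square r = a/√12 = 98.7/√12 = 28.49 mm
L_e = K·L = 0.7 × 0.855 m = 0.5985 m = 598.50 mm
λ = L_e / r_min = 598.50 / 28.49 = 21.0

λ ≈ 21.0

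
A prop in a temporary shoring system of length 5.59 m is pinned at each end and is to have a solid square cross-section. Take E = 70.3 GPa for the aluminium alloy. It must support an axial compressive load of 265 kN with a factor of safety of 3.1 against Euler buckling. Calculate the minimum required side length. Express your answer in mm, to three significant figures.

Required P_cr = n·P = 3.1 × 265 = 821.5 kN
L_e = K·L = 1 × 5.59 = 5.590 m
Required I = P_cr·L_e²/(π²E) = 8.215×10^5 × 5.590² / (π² × 7.03×10^10) = 3.700×10^-5 m⁴
I_req = 3.700×10^7 mm⁴
Solid square: I = a⁴/12  ⇒  a = (12I)^(1/4) = (12×3.700×10^7)^(1/4) = 145 mm

a ≈ 145 mm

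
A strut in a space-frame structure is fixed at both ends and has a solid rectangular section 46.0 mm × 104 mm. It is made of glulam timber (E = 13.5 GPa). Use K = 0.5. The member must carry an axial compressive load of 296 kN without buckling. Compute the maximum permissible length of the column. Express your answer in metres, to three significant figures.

Buckling occurs about the weak axis: I_min = h·b³/12 with b = 46.0 mm (the shorter side).
I_min = 104×46.0³/12 = 8.436×10^5 mm⁴
I = 8.436×10^-7 m⁴
At the buckling limit P_cr = P = 2.960×10^5 N
From P_cr = π²EI/(K·L)²:  L = (1/K)·√(π²EI/P_cr) = (1/0.5)·√(π²×1.35×10^10×8.436×10^-7/2.960×10^5)
L = 1.23 m

L_max ≈ 1.23 m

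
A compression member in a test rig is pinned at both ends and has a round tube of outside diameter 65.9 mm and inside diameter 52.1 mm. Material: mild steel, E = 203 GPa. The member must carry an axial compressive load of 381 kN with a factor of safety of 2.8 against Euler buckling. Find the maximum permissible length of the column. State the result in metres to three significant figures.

L_max ≈ 1.03 m

d_o = 65.9 mm, d_i = 52.1 mm
I = π(d_o⁴ − d_i⁴)/64 = π(65.9⁴ − 52.10⁴)/64 = 5.641×10^5 mm⁴
I = 5.641×10^-7 m⁴
Required critical load P_cr = n·P = 2.8 × 381 = 1067 kN = 1.067×10^6 N
From P_cr = π²EI/(K·L)²:  L = (1/K)·√(π²EI/P_cr) = (1/1)·√(π²×2.03×10^11×5.641×10^-7/1.067×10^6)
L = 1.03 m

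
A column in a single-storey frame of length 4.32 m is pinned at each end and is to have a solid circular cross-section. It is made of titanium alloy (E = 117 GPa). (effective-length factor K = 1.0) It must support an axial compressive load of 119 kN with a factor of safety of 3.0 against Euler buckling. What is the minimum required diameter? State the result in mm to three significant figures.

d ≈ 104 mm

Required P_cr = n·P = 3.0 × 119 = 357.0 kN
L_e = K·L = 1 × 4.32 = 4.320 m
Required I = P_cr·L_e²/(π²E) = 3.570×10^5 × 4.320² / (π² × 1.17×10^11) = 5.770×10^-6 m⁴
I_req = 5.770×10^6 mm⁴
Solid circle: I = πd⁴/64  ⇒  d = (64I/π)^(1/4) = (64×5.770×10^6/π)^(1/4) = 104 mm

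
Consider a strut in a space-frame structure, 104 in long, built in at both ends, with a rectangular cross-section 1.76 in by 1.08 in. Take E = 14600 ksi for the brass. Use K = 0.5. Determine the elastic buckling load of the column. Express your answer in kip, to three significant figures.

P_cr ≈ 9.85 kip

Buckling occurs about the weak axis: I_min = h·b³/12 with b = 1.08 in (the shorter side).
I_min = 1.76×1.08³/12 = 0.1848 in⁴
Effective length L_e = K·L = 0.5 × 104 = 52.00 in
P_cr = π²EI / L_e² = π² × 14600×10³ × 0.1848 / 52.00² = 9.846×10^3 lb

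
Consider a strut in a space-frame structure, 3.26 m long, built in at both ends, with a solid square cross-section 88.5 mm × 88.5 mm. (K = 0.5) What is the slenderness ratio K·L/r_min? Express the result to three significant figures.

λ ≈ 63.8

For a square r = a/√12 = 88.5/√12 = 25.55 mm
L_e = K·L = 0.5 × 3.26 m = 1.630 m = 1630.0 mm
λ = L_e / r_min = 1630.0 / 25.55 = 63.8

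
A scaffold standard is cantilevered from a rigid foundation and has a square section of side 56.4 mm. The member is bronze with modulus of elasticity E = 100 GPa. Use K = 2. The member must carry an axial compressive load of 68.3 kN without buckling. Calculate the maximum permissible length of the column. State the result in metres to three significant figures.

L_max ≈ 1.75 m

I = a⁴/12 = 56.4⁴/12 = 8.432×10^5 mm⁴
I = 8.432×10^-7 m⁴
At the buckling limit P_cr = P = 6.830×10^4 N
From P_cr = π²EI/(K·L)²:  L = (1/K)·√(π²EI/P_cr) = (1/2)·√(π²×1.00×10^11×8.432×10^-7/6.830×10^4)
L = 1.75 m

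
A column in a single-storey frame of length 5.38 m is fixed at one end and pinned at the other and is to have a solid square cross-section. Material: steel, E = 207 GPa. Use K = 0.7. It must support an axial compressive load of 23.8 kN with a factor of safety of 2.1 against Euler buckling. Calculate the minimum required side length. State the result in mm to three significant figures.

a ≈ 45.2 mm

Required P_cr = n·P = 2.1 × 23.8 = 49.98 kN
L_e = K·L = 0.7 × 5.38 = 3.766 m
Required I = P_cr·L_e²/(π²E) = 4.998×10^4 × 3.766² / (π² × 2.07×10^11) = 3.470×10^-7 m⁴
I_req = 3.470×10^5 mm⁴
Solid square: I = a⁴/12  ⇒  a = (12I)^(1/4) = (12×3.470×10^5)^(1/4) = 45.2 mm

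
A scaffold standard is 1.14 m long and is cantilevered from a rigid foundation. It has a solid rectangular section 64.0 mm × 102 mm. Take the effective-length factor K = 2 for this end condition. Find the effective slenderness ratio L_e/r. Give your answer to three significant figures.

λ ≈ 123

Buckling occurs about the weak axis: I_min = h·b³/12 with b = 64.0 mm (the shorter side).
I_min = 102×64.0³/12 = 2.228×10^6 mm⁴
A = 6.528×10^3 mm²;  r_min = √(I/A) = √(2.228×10^6/6.528×10^3) = 18.48 mm
L_e = K·L = 2 × 1.14 m = 2.280 m = 2280.0 mm
λ = L_e / r_min = 2280.0 / 18.48 = 123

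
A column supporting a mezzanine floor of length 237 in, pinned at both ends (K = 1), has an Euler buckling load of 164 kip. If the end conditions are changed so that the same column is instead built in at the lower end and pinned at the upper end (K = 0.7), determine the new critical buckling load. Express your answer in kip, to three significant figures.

P_cr ≈ 335 kip

P_cr ∝ 1/K², so P_cr,new = P_cr,old × (K_old/K_new)² = 164 × (1/0.7)²
= 164 × 2.041 = 335 kip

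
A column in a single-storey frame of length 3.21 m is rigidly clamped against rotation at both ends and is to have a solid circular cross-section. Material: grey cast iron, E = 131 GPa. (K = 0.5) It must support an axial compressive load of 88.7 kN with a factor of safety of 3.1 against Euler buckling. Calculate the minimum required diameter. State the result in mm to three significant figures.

Required P_cr = n·P = 3.1 × 88.7 = 275.0 kN
L_e = K·L = 0.5 × 3.21 = 1.605 m
Required I = P_cr·L_e²/(π²E) = 2.750×10^5 × 1.605² / (π² × 1.31×10^11) = 5.479×10^-7 m⁴
I_req = 5.479×10^5 mm⁴
Solid circle: I = πd⁴/64  ⇒  d = (64I/π)^(1/4) = (64×5.479×10^5/π)^(1/4) = 57.8 mm

d ≈ 57.8 mm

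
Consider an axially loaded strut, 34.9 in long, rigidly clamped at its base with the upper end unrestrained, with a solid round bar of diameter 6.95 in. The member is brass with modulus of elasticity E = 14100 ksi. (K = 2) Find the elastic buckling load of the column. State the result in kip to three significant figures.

P_cr ≈ 3270 kip

I = πd⁴/64 = π×6.95⁴/64 = 114.5 in⁴
Effective length L_e = K·L = 2 × 34.9 = 69.80 in
P_cr = π²EI / L_e² = π² × 14100×10³ × 114.5 / 69.80² = 3.271×10^6 lb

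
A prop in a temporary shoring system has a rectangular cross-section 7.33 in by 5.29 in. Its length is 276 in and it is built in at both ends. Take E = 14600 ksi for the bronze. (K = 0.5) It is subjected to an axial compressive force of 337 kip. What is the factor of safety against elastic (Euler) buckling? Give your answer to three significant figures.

Buckling occurs about the weak axis: I_min = h·b³/12 with b = 5.29 in (the shorter side).
I_min = 7.33×5.29³/12 = 90.43 in⁴
Effective length L_e = K·L = 0.5 × 276 = 138.0 in
P_cr = π²EI / L_e² = π² × 14600×10³ × 90.43 / 138.0² = 6.842×10^5 lb
Factor of safety n = P_cr / P = 684.20 / 337 = 2.03

n ≈ 2.03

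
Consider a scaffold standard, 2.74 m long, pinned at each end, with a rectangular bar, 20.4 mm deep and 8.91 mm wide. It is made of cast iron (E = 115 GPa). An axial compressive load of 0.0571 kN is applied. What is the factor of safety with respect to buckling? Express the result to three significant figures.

n ≈ 3.18

Buckling occurs about the weak axis: I_min = h·b³/12 with b = 8.91 mm (the shorter side).
I_min = 20.4×8.91³/12 = 1.202×10^3 mm⁴
I = 1.202×10^3 mm⁴ = 1.202×10^-9 m⁴
Effective length L_e = K·L = 1 × 2.74 = 2.740 m
P_cr = π²EI / L_e² = π² × 115×10⁹ × 1.202×10^-9 / 2.740² = 181.8 N
Factor of safety n = P_cr / P = 0.18179 / 0.0571 = 3.18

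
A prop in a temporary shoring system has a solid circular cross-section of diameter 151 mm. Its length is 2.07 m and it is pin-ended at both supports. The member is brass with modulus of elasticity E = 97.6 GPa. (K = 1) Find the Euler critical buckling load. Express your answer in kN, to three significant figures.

P_cr ≈ 5740 kN

I = πd⁴/64 = π×151⁴/64 = 2.552×10^7 mm⁴
I = 2.552×10^7 mm⁴ = 2.552×10^-5 m⁴
Effective length L_e = K·L = 1 × 2.07 = 2.070 m
P_cr = π²EI / L_e² = π² × 97.6×10⁹ × 2.552×10^-5 / 2.070² = 5.737×10^6 N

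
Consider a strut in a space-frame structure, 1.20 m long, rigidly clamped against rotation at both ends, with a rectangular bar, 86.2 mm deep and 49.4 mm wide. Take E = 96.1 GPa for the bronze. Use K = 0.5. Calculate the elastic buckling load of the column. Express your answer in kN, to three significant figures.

Buckling occurs about the weak axis: I_min = h·b³/12 with b = 49.4 mm (the shorter side).
I_min = 86.2×49.4³/12 = 8.660×10^5 mm⁴
I = 8.660×10^5 mm⁴ = 8.660×10^-7 m⁴
Effective length L_e = K·L = 0.5 × 1.20 = 0.6000 m
P_cr = π²EI / L_e² = π² × 96.1×10⁹ × 8.660×10^-7 / 0.6000² = 2.282×10^6 N

P_cr ≈ 2280 kN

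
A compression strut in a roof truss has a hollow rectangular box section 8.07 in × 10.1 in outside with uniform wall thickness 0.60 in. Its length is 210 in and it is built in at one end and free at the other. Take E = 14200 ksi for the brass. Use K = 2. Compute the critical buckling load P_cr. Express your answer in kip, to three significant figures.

P_cr ≈ 160 kip

Inner dimensions: h_i = 10.1 − 2×0.60 = 8.900 in, b_i = 8.07 − 2×0.60 = 6.870 in
Weak-axis I_min = (h_o·b_o³ − h_i·b_i³)/12 with b_o = 8.07, b_i = 6.870 in (shorter outer/inner sides).
I_min = (10.1×8.07³ − 8.900×6.870³)/12 = 201.9 in⁴
Effective length L_e = K·L = 2 × 210 = 420.0 in
P_cr = π²EI / L_e² = π² × 14200×10³ × 201.9 / 420.0² = 1.604×10^5 lb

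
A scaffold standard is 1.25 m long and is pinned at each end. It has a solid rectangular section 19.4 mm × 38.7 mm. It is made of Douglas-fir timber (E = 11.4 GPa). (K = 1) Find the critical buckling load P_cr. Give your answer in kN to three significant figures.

P_cr ≈ 1.70 kN

Buckling occurs about the weak axis: I_min = h·b³/12 with b = 19.4 mm (the shorter side).
I_min = 38.7×19.4³/12 = 2.355×10^4 mm⁴
I = 2.355×10^4 mm⁴ = 2.355×10^-8 m⁴
Effective length L_e = K·L = 1 × 1.25 = 1.250 m
P_cr = π²EI / L_e² = π² × 11.4×10⁹ × 2.355×10^-8 / 1.250² = 1.696×10^3 N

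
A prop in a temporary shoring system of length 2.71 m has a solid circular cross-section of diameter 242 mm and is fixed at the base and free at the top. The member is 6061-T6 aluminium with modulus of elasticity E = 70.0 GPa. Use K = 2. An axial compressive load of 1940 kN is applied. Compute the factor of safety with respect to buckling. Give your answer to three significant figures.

n ≈ 2.04

I = πd⁴/64 = π×242⁴/64 = 1.684×10^8 mm⁴
I = 1.684×10^8 mm⁴ = 1.684×10^-4 m⁴
Effective length L_e = K·L = 2 × 2.71 = 5.420 m
P_cr = π²EI / L_e² = π² × 70.0×10⁹ × 1.684×10^-4 / 5.420² = 3.959×10^6 N
Factor of safety n = P_cr / P = 3959.4 / 1940 = 2.04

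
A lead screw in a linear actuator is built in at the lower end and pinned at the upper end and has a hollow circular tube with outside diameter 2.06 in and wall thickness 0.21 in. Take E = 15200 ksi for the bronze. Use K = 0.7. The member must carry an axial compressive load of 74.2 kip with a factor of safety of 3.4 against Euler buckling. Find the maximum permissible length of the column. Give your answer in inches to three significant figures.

L_max ≈ 25.3 in

Inner diameter d_i = 2.06 − 2×0.21 = 1.640 in
I = π(d_o⁴ − d_i⁴)/64 = π(2.06⁴ − 1.640⁴)/64 = 0.5289 in⁴
Required critical load P_cr = n·P = 3.4 × 74.2 = 252.3 kip = 2.523×10^5 lb
From P_cr = π²EI/(K·L)²:  L = (1/K)·√(π²EI/P_cr) = (1/0.7)·√(π²×1.52×10^7×0.5289/2.523×10^5)
L = 25.3 in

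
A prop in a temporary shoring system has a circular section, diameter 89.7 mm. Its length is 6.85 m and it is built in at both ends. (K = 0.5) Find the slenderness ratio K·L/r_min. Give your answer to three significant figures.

For a solid circle r = d/4 = 89.7/4 = 22.42 mm
L_e = K·L = 0.5 × 6.85 m = 3.425 m = 3425.0 mm
λ = L_e / r_min = 3425.0 / 22.43 = 153

λ ≈ 153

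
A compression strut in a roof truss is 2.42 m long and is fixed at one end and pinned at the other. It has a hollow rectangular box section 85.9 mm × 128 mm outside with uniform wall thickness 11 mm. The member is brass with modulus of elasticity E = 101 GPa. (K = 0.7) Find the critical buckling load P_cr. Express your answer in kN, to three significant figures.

P_cr ≈ 1550 kN

Inner dimensions: h_i = 128 − 2×11 = 106.0 mm, b_i = 85.9 − 2×11 = 63.90 mm
Weak-axis I_min = (h_o·b_o³ − h_i·b_i³)/12 with b_o = 85.9, b_i = 63.90 mm (shorter outer/inner sides).
I_min = (128×85.9³ − 106.0×63.90³)/12 = 4.456×10^6 mm⁴
I = 4.456×10^6 mm⁴ = 4.456×10^-6 m⁴
Effective length L_e = K·L = 0.7 × 2.42 = 1.694 m
P_cr = π²EI / L_e² = π² × 101×10⁹ × 4.456×10^-6 / 1.694² = 1.548×10^6 N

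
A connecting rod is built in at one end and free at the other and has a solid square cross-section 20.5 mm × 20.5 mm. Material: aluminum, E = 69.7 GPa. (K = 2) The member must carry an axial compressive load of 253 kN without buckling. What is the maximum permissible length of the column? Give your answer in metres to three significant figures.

L_max ≈ 0.100 m

I = a⁴/12 = 20.5⁴/12 = 1.472×10^4 mm⁴
I = 1.472×10^-8 m⁴
At the buckling limit P_cr = P = 2.530×10^5 N
From P_cr = π²EI/(K·L)²:  L = (1/K)·√(π²EI/P_cr) = (1/2)·√(π²×6.97×10^10×1.472×10^-8/2.530×10^5)
L = 0.100 m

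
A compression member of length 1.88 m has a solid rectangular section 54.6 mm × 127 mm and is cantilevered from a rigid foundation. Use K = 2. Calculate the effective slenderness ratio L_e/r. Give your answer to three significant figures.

For a rectangle r_min = b/√12 = 54.6/√12 = 15.76 mm
L_e = K·L = 2 × 1.88 m = 3.760 m = 3760.0 mm
λ = L_e / r_min = 3760.0 / 15.76 = 239

λ ≈ 239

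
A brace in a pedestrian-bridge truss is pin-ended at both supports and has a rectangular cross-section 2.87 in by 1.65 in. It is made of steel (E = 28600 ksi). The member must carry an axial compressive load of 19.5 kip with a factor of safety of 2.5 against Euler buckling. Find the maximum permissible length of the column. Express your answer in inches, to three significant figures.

Buckling occurs about the weak axis: I_min = h·b³/12 with b = 1.65 in (the shorter side).
I_min = 2.87×1.65³/12 = 1.074 in⁴
Required critical load P_cr = n·P = 2.5 × 19.5 = 48.75 kip = 4.875×10^4 lb
From P_cr = π²EI/(K·L)²:  L = (1/K)·√(π²EI/P_cr) = (1/1)·√(π²×2.86×10^7×1.074/4.875×10^4)
L = 78.9 in

L_max ≈ 78.9 in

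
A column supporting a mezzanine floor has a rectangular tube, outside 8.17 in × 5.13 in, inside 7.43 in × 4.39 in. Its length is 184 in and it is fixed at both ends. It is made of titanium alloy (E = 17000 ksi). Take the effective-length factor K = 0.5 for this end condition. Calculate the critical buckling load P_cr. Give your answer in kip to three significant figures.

Weak-axis I_min = (h_o·b_o³ − h_i·b_i³)/12 with b_o = 5.13, b_i = 4.390 in (shorter outer/inner sides).
I_min = (8.17×5.13³ − 7.430×4.390³)/12 = 39.53 in⁴
Effective length L_e = K·L = 0.5 × 184 = 92.00 in
P_cr = π²EI / L_e² = π² × 17000×10³ × 39.53 / 92.00² = 7.837×10^5 lb

P_cr ≈ 784 kip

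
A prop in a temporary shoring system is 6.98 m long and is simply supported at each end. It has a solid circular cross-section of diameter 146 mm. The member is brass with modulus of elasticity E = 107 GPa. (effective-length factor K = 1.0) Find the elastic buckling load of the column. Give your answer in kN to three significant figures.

I = πd⁴/64 = π×146⁴/64 = 2.230×10^7 mm⁴
I = 2.230×10^7 mm⁴ = 2.230×10^-5 m⁴
Effective length L_e = K·L = 1 × 6.98 = 6.980 m
P_cr = π²EI / L_e² = π² × 107×10⁹ × 2.230×10^-5 / 6.980² = 4.835×10^5 N

P_cr ≈ 483 kN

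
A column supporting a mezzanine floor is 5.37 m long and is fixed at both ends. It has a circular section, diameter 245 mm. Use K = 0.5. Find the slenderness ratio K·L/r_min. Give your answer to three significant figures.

λ ≈ 43.8

For a solid circle r = d/4 = 245/4 = 61.25 mm
L_e = K·L = 0.5 × 5.37 m = 2.685 m = 2685.0 mm
λ = L_e / r_min = 2685.0 / 61.25 = 43.8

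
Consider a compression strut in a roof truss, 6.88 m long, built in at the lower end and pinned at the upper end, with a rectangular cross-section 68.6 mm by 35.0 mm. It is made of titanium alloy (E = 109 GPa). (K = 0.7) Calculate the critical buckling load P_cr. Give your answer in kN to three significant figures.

Buckling occurs about the weak axis: I_min = h·b³/12 with b = 35.0 mm (the shorter side).
I_min = 68.6×35.0³/12 = 2.451×10^5 mm⁴
I = 2.451×10^5 mm⁴ = 2.451×10^-7 m⁴
Effective length L_e = K·L = 0.7 × 6.88 = 4.816 m
P_cr = π²EI / L_e² = π² × 109×10⁹ × 2.451×10^-7 / 4.816² = 1.137×10^4 N

P_cr ≈ 11.4 kN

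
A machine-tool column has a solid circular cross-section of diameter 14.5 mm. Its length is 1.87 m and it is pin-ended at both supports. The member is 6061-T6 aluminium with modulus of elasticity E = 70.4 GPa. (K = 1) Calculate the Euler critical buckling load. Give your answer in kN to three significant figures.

I = πd⁴/64 = π×14.5⁴/64 = 2.170×10^3 mm⁴
I = 2.170×10^3 mm⁴ = 2.170×10^-9 m⁴
Effective length L_e = K·L = 1 × 1.87 = 1.870 m
P_cr = π²EI / L_e² = π² × 70.4×10⁹ × 2.170×10^-9 / 1.870² = 431.2 N

P_cr ≈ 0.431 kN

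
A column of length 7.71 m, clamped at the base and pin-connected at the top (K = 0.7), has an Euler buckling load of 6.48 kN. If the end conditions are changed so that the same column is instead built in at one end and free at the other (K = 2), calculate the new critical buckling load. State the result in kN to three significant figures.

P_cr ≈ 0.794 kN

P_cr ∝ 1/K², so P_cr,new = P_cr,old × (K_old/K_new)² = 6.48 × (0.7/2)²
= 6.48 × 0.1225 = 0.794 kN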